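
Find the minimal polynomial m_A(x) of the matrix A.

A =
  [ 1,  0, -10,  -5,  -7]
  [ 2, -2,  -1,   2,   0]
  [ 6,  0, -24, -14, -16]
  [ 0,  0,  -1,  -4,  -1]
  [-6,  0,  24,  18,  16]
x^3 + 9*x^2 + 24*x + 20

The characteristic polynomial is χ_A(x) = (x + 2)^4*(x + 5), so the eigenvalues are known. The minimal polynomial is
  m_A(x) = Π_λ (x − λ)^{k_λ}
where k_λ is the size of the *largest* Jordan block for λ (equivalently, the smallest k with (A − λI)^k v = 0 for every generalised eigenvector v of λ).

  λ = -5: largest Jordan block has size 1, contributing (x + 5)
  λ = -2: largest Jordan block has size 2, contributing (x + 2)^2

So m_A(x) = (x + 2)^2*(x + 5) = x^3 + 9*x^2 + 24*x + 20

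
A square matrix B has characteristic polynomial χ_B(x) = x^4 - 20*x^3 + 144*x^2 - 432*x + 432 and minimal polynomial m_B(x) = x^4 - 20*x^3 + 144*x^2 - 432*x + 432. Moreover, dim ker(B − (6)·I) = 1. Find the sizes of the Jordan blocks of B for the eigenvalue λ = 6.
Block sizes for λ = 6: [3]

Step 1 — from the characteristic polynomial, algebraic multiplicity of λ = 6 is 3. From dim ker(B − (6)·I) = 1, there are exactly 1 Jordan blocks for λ = 6.
Step 2 — from the minimal polynomial, the factor (x − 6)^3 tells us the largest block for λ = 6 has size 3.
Step 3 — with total size 3, 1 blocks, and largest block 3, the block sizes (in nonincreasing order) are [3].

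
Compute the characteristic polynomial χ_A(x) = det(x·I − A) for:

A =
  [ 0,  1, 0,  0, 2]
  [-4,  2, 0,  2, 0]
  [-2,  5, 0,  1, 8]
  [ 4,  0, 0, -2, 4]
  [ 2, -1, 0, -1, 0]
x^5

Expanding det(x·I − A) (e.g. by cofactor expansion or by noting that A is similar to its Jordan form J, which has the same characteristic polynomial as A) gives
  χ_A(x) = x^5
which factors as x^5. The eigenvalues (with algebraic multiplicities) are λ = 0 with multiplicity 5.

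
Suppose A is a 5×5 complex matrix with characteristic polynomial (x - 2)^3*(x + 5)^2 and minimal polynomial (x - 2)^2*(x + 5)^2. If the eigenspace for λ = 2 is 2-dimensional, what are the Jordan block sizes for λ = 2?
Block sizes for λ = 2: [2, 1]

Step 1 — from the characteristic polynomial, algebraic multiplicity of λ = 2 is 3. From dim ker(A − (2)·I) = 2, there are exactly 2 Jordan blocks for λ = 2.
Step 2 — from the minimal polynomial, the factor (x − 2)^2 tells us the largest block for λ = 2 has size 2.
Step 3 — with total size 3, 2 blocks, and largest block 2, the block sizes (in nonincreasing order) are [2, 1].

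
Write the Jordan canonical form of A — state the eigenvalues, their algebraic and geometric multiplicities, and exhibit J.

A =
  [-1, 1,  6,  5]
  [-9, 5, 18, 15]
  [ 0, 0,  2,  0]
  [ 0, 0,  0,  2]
J_2(2) ⊕ J_1(2) ⊕ J_1(2)

The characteristic polynomial is
  det(x·I − A) = x^4 - 8*x^3 + 24*x^2 - 32*x + 16 = (x - 2)^4

Eigenvalues and multiplicities (the geometric multiplicity of λ is n − rank(A − λI), which equals the number of Jordan blocks for λ):
  λ = 2: algebraic multiplicity = 4, geometric multiplicity = 3

Determining the block sizes for each eigenvalue:
  λ = 2: 3 blocks summing to 4 forces exactly one block of size 2 and the rest size 1 → block sizes [2, 1, 1]

Assembling the blocks gives a Jordan form
J =
  [2, 1, 0, 0]
  [0, 2, 0, 0]
  [0, 0, 2, 0]
  [0, 0, 0, 2]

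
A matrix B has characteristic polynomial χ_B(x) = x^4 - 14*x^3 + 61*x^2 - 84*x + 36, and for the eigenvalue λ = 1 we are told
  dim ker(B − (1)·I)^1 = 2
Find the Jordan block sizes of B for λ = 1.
Block sizes for λ = 1: [1, 1]

From the dimensions of kernels of powers, the number of Jordan blocks of size at least j is d_j − d_{j−1} where d_j = dim ker(N^j) (with d_0 = 0). Computing the differences gives [2].
The number of blocks of size exactly k is (#blocks of size ≥ k) − (#blocks of size ≥ k + 1), so the partition is: 2 block(s) of size 1.
In nonincreasing order the block sizes are [1, 1].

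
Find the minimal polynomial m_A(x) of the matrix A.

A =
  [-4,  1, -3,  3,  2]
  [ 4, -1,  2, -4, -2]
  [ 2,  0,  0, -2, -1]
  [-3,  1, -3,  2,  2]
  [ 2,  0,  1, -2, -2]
x^3 + 3*x^2 + 3*x + 1

The characteristic polynomial is χ_A(x) = (x + 1)^5, so the eigenvalues are known. The minimal polynomial is
  m_A(x) = Π_λ (x − λ)^{k_λ}
where k_λ is the size of the *largest* Jordan block for λ (equivalently, the smallest k with (A − λI)^k v = 0 for every generalised eigenvector v of λ).

  λ = -1: largest Jordan block has size 3, contributing (x + 1)^3

So m_A(x) = (x + 1)^3 = x^3 + 3*x^2 + 3*x + 1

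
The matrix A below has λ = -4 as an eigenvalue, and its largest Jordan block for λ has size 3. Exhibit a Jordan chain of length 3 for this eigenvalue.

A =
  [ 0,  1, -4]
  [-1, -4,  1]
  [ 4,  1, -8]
A Jordan chain for λ = -4 of length 3:
v_1 = (-1, 0, -1)ᵀ
v_2 = (4, -1, 4)ᵀ
v_3 = (1, 0, 0)ᵀ

Let N = A − (-4)·I. We want v_3 with N^3 v_3 = 0 but N^2 v_3 ≠ 0; then v_{j-1} := N · v_j for j = 3, …, 2.

Pick v_3 = (1, 0, 0)ᵀ.
Then v_2 = N · v_3 = (4, -1, 4)ᵀ.
Then v_1 = N · v_2 = (-1, 0, -1)ᵀ.

Sanity check: (A − (-4)·I) v_1 = (0, 0, 0)ᵀ = 0. ✓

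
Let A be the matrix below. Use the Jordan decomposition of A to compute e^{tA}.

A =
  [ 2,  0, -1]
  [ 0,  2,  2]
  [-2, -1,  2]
e^{tA} =
  [t^2*exp(2*t) + exp(2*t), t^2*exp(2*t)/2, -t*exp(2*t)]
  [-2*t^2*exp(2*t), -t^2*exp(2*t) + exp(2*t), 2*t*exp(2*t)]
  [-2*t*exp(2*t), -t*exp(2*t), exp(2*t)]

Strategy: write A = P · J · P⁻¹ where J is a Jordan canonical form, so e^{tA} = P · e^{tJ} · P⁻¹, and e^{tJ} can be computed block-by-block.

A has Jordan form
J =
  [2, 1, 0]
  [0, 2, 1]
  [0, 0, 2]
(up to reordering of blocks).

Per-block formulas:
  For a 3×3 Jordan block J_3(2): exp(t · J_3(2)) = e^(2t)·(I + t·N + (t^2/2)·N^2), where N is the 3×3 nilpotent shift.

After assembling e^{tJ} and conjugating by P, we get:

e^{tA} =
  [t^2*exp(2*t) + exp(2*t), t^2*exp(2*t)/2, -t*exp(2*t)]
  [-2*t^2*exp(2*t), -t^2*exp(2*t) + exp(2*t), 2*t*exp(2*t)]
  [-2*t*exp(2*t), -t*exp(2*t), exp(2*t)]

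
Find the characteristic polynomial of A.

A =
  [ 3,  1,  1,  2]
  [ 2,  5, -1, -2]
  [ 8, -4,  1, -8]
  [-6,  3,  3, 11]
x^4 - 20*x^3 + 150*x^2 - 500*x + 625

Expanding det(x·I − A) (e.g. by cofactor expansion or by noting that A is similar to its Jordan form J, which has the same characteristic polynomial as A) gives
  χ_A(x) = x^4 - 20*x^3 + 150*x^2 - 500*x + 625
which factors as (x - 5)^4. The eigenvalues (with algebraic multiplicities) are λ = 5 with multiplicity 4.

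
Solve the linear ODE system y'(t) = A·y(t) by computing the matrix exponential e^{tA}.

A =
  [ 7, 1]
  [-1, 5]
e^{tA} =
  [t*exp(6*t) + exp(6*t), t*exp(6*t)]
  [-t*exp(6*t), -t*exp(6*t) + exp(6*t)]

Strategy: write A = P · J · P⁻¹ where J is a Jordan canonical form, so e^{tA} = P · e^{tJ} · P⁻¹, and e^{tJ} can be computed block-by-block.

A has Jordan form
J =
  [6, 1]
  [0, 6]
(up to reordering of blocks).

Per-block formulas:
  For a 2×2 Jordan block J_2(6): exp(t · J_2(6)) = e^(6t)·(I + t·N), where N is the 2×2 nilpotent shift.

After assembling e^{tJ} and conjugating by P, we get:

e^{tA} =
  [t*exp(6*t) + exp(6*t), t*exp(6*t)]
  [-t*exp(6*t), -t*exp(6*t) + exp(6*t)]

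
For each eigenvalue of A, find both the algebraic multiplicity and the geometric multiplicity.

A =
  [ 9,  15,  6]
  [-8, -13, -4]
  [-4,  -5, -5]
λ = -3: alg = 3, geom = 2

Step 1 — factor the characteristic polynomial to read off the algebraic multiplicities:
  χ_A(x) = (x + 3)^3

Step 2 — compute geometric multiplicities via the rank-nullity identity g(λ) = n − rank(A − λI):
  rank(A − (-3)·I) = 1, so dim ker(A − (-3)·I) = n − 1 = 2

Summary:
  λ = -3: algebraic multiplicity = 3, geometric multiplicity = 2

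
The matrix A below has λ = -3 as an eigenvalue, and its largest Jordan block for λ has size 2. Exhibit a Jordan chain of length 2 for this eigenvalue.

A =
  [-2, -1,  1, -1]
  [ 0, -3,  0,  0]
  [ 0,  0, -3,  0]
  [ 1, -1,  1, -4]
A Jordan chain for λ = -3 of length 2:
v_1 = (1, 0, 0, 1)ᵀ
v_2 = (1, 0, 0, 0)ᵀ

Let N = A − (-3)·I. We want v_2 with N^2 v_2 = 0 but N^1 v_2 ≠ 0; then v_{j-1} := N · v_j for j = 2, …, 2.

Pick v_2 = (1, 0, 0, 0)ᵀ.
Then v_1 = N · v_2 = (1, 0, 0, 1)ᵀ.

Sanity check: (A − (-3)·I) v_1 = (0, 0, 0, 0)ᵀ = 0. ✓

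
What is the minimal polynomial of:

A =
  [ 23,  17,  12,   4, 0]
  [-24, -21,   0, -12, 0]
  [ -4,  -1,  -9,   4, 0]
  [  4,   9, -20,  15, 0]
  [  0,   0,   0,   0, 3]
x^3 - 5*x^2 + 7*x - 3

The characteristic polynomial is χ_A(x) = (x - 3)^3*(x - 1)^2, so the eigenvalues are known. The minimal polynomial is
  m_A(x) = Π_λ (x − λ)^{k_λ}
where k_λ is the size of the *largest* Jordan block for λ (equivalently, the smallest k with (A − λI)^k v = 0 for every generalised eigenvector v of λ).

  λ = 1: largest Jordan block has size 2, contributing (x − 1)^2
  λ = 3: largest Jordan block has size 1, contributing (x − 3)

So m_A(x) = (x - 3)*(x - 1)^2 = x^3 - 5*x^2 + 7*x - 3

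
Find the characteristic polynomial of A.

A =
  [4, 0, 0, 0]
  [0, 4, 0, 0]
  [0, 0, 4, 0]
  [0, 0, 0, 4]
x^4 - 16*x^3 + 96*x^2 - 256*x + 256

Expanding det(x·I − A) (e.g. by cofactor expansion or by noting that A is similar to its Jordan form J, which has the same characteristic polynomial as A) gives
  χ_A(x) = x^4 - 16*x^3 + 96*x^2 - 256*x + 256
which factors as (x - 4)^4. The eigenvalues (with algebraic multiplicities) are λ = 4 with multiplicity 4.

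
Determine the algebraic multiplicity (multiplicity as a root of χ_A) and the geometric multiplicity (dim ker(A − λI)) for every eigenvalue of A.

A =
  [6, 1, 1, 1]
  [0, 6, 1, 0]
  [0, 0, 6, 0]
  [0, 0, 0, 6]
λ = 6: alg = 4, geom = 2

Step 1 — factor the characteristic polynomial to read off the algebraic multiplicities:
  χ_A(x) = (x - 6)^4

Step 2 — compute geometric multiplicities via the rank-nullity identity g(λ) = n − rank(A − λI):
  rank(A − (6)·I) = 2, so dim ker(A − (6)·I) = n − 2 = 2

Summary:
  λ = 6: algebraic multiplicity = 4, geometric multiplicity = 2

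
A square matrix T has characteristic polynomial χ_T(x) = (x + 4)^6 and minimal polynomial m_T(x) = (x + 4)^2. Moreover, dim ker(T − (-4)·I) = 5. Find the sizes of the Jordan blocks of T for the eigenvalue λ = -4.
Block sizes for λ = -4: [2, 1, 1, 1, 1]

Step 1 — from the characteristic polynomial, algebraic multiplicity of λ = -4 is 6. From dim ker(T − (-4)·I) = 5, there are exactly 5 Jordan blocks for λ = -4.
Step 2 — from the minimal polynomial, the factor (x + 4)^2 tells us the largest block for λ = -4 has size 2.
Step 3 — with total size 6, 5 blocks, and largest block 2, the block sizes (in nonincreasing order) are [2, 1, 1, 1, 1].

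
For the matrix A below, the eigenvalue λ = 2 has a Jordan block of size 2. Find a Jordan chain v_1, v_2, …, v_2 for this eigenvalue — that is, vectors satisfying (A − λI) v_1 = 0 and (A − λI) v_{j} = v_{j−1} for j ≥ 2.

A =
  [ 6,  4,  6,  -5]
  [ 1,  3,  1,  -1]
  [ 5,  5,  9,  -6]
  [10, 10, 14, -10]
A Jordan chain for λ = 2 of length 2:
v_1 = (4, 1, 5, 10)ᵀ
v_2 = (1, 0, 0, 0)ᵀ

Let N = A − (2)·I. We want v_2 with N^2 v_2 = 0 but N^1 v_2 ≠ 0; then v_{j-1} := N · v_j for j = 2, …, 2.

Pick v_2 = (1, 0, 0, 0)ᵀ.
Then v_1 = N · v_2 = (4, 1, 5, 10)ᵀ.

Sanity check: (A − (2)·I) v_1 = (0, 0, 0, 0)ᵀ = 0. ✓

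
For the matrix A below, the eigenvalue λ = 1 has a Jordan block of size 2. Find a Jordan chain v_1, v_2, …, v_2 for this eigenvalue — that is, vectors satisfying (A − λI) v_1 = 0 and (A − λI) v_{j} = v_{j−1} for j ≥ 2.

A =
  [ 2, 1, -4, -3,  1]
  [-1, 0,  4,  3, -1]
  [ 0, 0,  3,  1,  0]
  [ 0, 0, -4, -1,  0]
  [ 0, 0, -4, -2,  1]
A Jordan chain for λ = 1 of length 2:
v_1 = (1, -1, 0, 0, 0)ᵀ
v_2 = (1, 0, 0, 0, 0)ᵀ

Let N = A − (1)·I. We want v_2 with N^2 v_2 = 0 but N^1 v_2 ≠ 0; then v_{j-1} := N · v_j for j = 2, …, 2.

Pick v_2 = (1, 0, 0, 0, 0)ᵀ.
Then v_1 = N · v_2 = (1, -1, 0, 0, 0)ᵀ.

Sanity check: (A − (1)·I) v_1 = (0, 0, 0, 0, 0)ᵀ = 0. ✓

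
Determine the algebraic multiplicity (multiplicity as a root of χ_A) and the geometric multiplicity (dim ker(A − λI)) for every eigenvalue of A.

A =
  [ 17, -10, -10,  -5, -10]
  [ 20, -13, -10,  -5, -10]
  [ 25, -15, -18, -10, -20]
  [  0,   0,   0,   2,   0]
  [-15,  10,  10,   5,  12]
λ = -3: alg = 2, geom = 2; λ = 2: alg = 3, geom = 3

Step 1 — factor the characteristic polynomial to read off the algebraic multiplicities:
  χ_A(x) = (x - 2)^3*(x + 3)^2

Step 2 — compute geometric multiplicities via the rank-nullity identity g(λ) = n − rank(A − λI):
  rank(A − (-3)·I) = 3, so dim ker(A − (-3)·I) = n − 3 = 2
  rank(A − (2)·I) = 2, so dim ker(A − (2)·I) = n − 2 = 3

Summary:
  λ = -3: algebraic multiplicity = 2, geometric multiplicity = 2
  λ = 2: algebraic multiplicity = 3, geometric multiplicity = 3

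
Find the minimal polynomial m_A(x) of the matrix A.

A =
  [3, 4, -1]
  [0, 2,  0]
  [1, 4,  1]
x^2 - 4*x + 4

The characteristic polynomial is χ_A(x) = (x - 2)^3, so the eigenvalues are known. The minimal polynomial is
  m_A(x) = Π_λ (x − λ)^{k_λ}
where k_λ is the size of the *largest* Jordan block for λ (equivalently, the smallest k with (A − λI)^k v = 0 for every generalised eigenvector v of λ).

  λ = 2: largest Jordan block has size 2, contributing (x − 2)^2

So m_A(x) = (x - 2)^2 = x^2 - 4*x + 4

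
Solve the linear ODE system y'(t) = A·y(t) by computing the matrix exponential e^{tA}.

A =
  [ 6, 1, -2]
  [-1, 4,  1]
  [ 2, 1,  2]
e^{tA} =
  [-t^2*exp(4*t)/2 + 2*t*exp(4*t) + exp(4*t), t*exp(4*t), t^2*exp(4*t)/2 - 2*t*exp(4*t)]
  [-t*exp(4*t), exp(4*t), t*exp(4*t)]
  [-t^2*exp(4*t)/2 + 2*t*exp(4*t), t*exp(4*t), t^2*exp(4*t)/2 - 2*t*exp(4*t) + exp(4*t)]

Strategy: write A = P · J · P⁻¹ where J is a Jordan canonical form, so e^{tA} = P · e^{tJ} · P⁻¹, and e^{tJ} can be computed block-by-block.

A has Jordan form
J =
  [4, 1, 0]
  [0, 4, 1]
  [0, 0, 4]
(up to reordering of blocks).

Per-block formulas:
  For a 3×3 Jordan block J_3(4): exp(t · J_3(4)) = e^(4t)·(I + t·N + (t^2/2)·N^2), where N is the 3×3 nilpotent shift.

After assembling e^{tJ} and conjugating by P, we get:

e^{tA} =
  [-t^2*exp(4*t)/2 + 2*t*exp(4*t) + exp(4*t), t*exp(4*t), t^2*exp(4*t)/2 - 2*t*exp(4*t)]
  [-t*exp(4*t), exp(4*t), t*exp(4*t)]
  [-t^2*exp(4*t)/2 + 2*t*exp(4*t), t*exp(4*t), t^2*exp(4*t)/2 - 2*t*exp(4*t) + exp(4*t)]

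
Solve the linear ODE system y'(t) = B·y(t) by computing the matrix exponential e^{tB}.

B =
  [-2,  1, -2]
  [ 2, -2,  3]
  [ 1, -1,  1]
e^{tB} =
  [t^2*exp(-t)/2 - t*exp(-t) + exp(-t), t*exp(-t), t^2*exp(-t)/2 - 2*t*exp(-t)]
  [-t^2*exp(-t)/2 + 2*t*exp(-t), -t*exp(-t) + exp(-t), -t^2*exp(-t)/2 + 3*t*exp(-t)]
  [-t^2*exp(-t)/2 + t*exp(-t), -t*exp(-t), -t^2*exp(-t)/2 + 2*t*exp(-t) + exp(-t)]

Strategy: write B = P · J · P⁻¹ where J is a Jordan canonical form, so e^{tB} = P · e^{tJ} · P⁻¹, and e^{tJ} can be computed block-by-block.

B has Jordan form
J =
  [-1,  1,  0]
  [ 0, -1,  1]
  [ 0,  0, -1]
(up to reordering of blocks).

Per-block formulas:
  For a 3×3 Jordan block J_3(-1): exp(t · J_3(-1)) = e^(-1t)·(I + t·N + (t^2/2)·N^2), where N is the 3×3 nilpotent shift.

After assembling e^{tJ} and conjugating by P, we get:

e^{tB} =
  [t^2*exp(-t)/2 - t*exp(-t) + exp(-t), t*exp(-t), t^2*exp(-t)/2 - 2*t*exp(-t)]
  [-t^2*exp(-t)/2 + 2*t*exp(-t), -t*exp(-t) + exp(-t), -t^2*exp(-t)/2 + 3*t*exp(-t)]
  [-t^2*exp(-t)/2 + t*exp(-t), -t*exp(-t), -t^2*exp(-t)/2 + 2*t*exp(-t) + exp(-t)]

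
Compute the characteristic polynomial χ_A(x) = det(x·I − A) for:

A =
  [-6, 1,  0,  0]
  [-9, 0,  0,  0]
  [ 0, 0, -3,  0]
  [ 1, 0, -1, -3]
x^4 + 12*x^3 + 54*x^2 + 108*x + 81

Expanding det(x·I − A) (e.g. by cofactor expansion or by noting that A is similar to its Jordan form J, which has the same characteristic polynomial as A) gives
  χ_A(x) = x^4 + 12*x^3 + 54*x^2 + 108*x + 81
which factors as (x + 3)^4. The eigenvalues (with algebraic multiplicities) are λ = -3 with multiplicity 4.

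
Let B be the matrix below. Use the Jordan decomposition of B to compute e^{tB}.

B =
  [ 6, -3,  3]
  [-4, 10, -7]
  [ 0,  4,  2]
e^{tB} =
  [6*t^2*exp(6*t) + exp(6*t), -3*t*exp(6*t), 9*t^2*exp(6*t)/2 + 3*t*exp(6*t)]
  [-8*t^2*exp(6*t) - 4*t*exp(6*t), 4*t*exp(6*t) + exp(6*t), -6*t^2*exp(6*t) - 7*t*exp(6*t)]
  [-8*t^2*exp(6*t), 4*t*exp(6*t), -6*t^2*exp(6*t) - 4*t*exp(6*t) + exp(6*t)]

Strategy: write B = P · J · P⁻¹ where J is a Jordan canonical form, so e^{tB} = P · e^{tJ} · P⁻¹, and e^{tJ} can be computed block-by-block.

B has Jordan form
J =
  [6, 1, 0]
  [0, 6, 1]
  [0, 0, 6]
(up to reordering of blocks).

Per-block formulas:
  For a 3×3 Jordan block J_3(6): exp(t · J_3(6)) = e^(6t)·(I + t·N + (t^2/2)·N^2), where N is the 3×3 nilpotent shift.

After assembling e^{tJ} and conjugating by P, we get:

e^{tB} =
  [6*t^2*exp(6*t) + exp(6*t), -3*t*exp(6*t), 9*t^2*exp(6*t)/2 + 3*t*exp(6*t)]
  [-8*t^2*exp(6*t) - 4*t*exp(6*t), 4*t*exp(6*t) + exp(6*t), -6*t^2*exp(6*t) - 7*t*exp(6*t)]
  [-8*t^2*exp(6*t), 4*t*exp(6*t), -6*t^2*exp(6*t) - 4*t*exp(6*t) + exp(6*t)]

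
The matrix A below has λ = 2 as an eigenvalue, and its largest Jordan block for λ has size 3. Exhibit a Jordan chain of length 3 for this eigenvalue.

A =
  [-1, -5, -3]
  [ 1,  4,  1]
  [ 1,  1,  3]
A Jordan chain for λ = 2 of length 3:
v_1 = (1, 0, -1)ᵀ
v_2 = (-3, 1, 1)ᵀ
v_3 = (1, 0, 0)ᵀ

Let N = A − (2)·I. We want v_3 with N^3 v_3 = 0 but N^2 v_3 ≠ 0; then v_{j-1} := N · v_j for j = 3, …, 2.

Pick v_3 = (1, 0, 0)ᵀ.
Then v_2 = N · v_3 = (-3, 1, 1)ᵀ.
Then v_1 = N · v_2 = (1, 0, -1)ᵀ.

Sanity check: (A − (2)·I) v_1 = (0, 0, 0)ᵀ = 0. ✓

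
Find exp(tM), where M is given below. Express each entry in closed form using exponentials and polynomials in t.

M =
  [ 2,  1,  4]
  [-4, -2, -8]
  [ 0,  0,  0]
e^{tM} =
  [2*t + 1, t, 4*t]
  [-4*t, 1 - 2*t, -8*t]
  [0, 0, 1]

Strategy: write M = P · J · P⁻¹ where J is a Jordan canonical form, so e^{tM} = P · e^{tJ} · P⁻¹, and e^{tJ} can be computed block-by-block.

M has Jordan form
J =
  [0, 1, 0]
  [0, 0, 0]
  [0, 0, 0]
(up to reordering of blocks).

Per-block formulas:
  For a 1×1 block at λ = 0: exp(t · [0]) = [e^(0t)].
  For a 2×2 Jordan block J_2(0): exp(t · J_2(0)) = e^(0t)·(I + t·N), where N is the 2×2 nilpotent shift.

After assembling e^{tJ} and conjugating by P, we get:

e^{tM} =
  [2*t + 1, t, 4*t]
  [-4*t, 1 - 2*t, -8*t]
  [0, 0, 1]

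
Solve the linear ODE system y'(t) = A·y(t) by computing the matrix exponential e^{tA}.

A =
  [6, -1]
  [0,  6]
e^{tA} =
  [exp(6*t), -t*exp(6*t)]
  [0, exp(6*t)]

Strategy: write A = P · J · P⁻¹ where J is a Jordan canonical form, so e^{tA} = P · e^{tJ} · P⁻¹, and e^{tJ} can be computed block-by-block.

A has Jordan form
J =
  [6, 1]
  [0, 6]
(up to reordering of blocks).

Per-block formulas:
  For a 2×2 Jordan block J_2(6): exp(t · J_2(6)) = e^(6t)·(I + t·N), where N is the 2×2 nilpotent shift.

After assembling e^{tJ} and conjugating by P, we get:

e^{tA} =
  [exp(6*t), -t*exp(6*t)]
  [0, exp(6*t)]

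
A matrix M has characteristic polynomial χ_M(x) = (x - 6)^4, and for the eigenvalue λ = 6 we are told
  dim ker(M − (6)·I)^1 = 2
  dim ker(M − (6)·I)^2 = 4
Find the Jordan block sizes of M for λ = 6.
Block sizes for λ = 6: [2, 2]

From the dimensions of kernels of powers, the number of Jordan blocks of size at least j is d_j − d_{j−1} where d_j = dim ker(N^j) (with d_0 = 0). Computing the differences gives [2, 2].
The number of blocks of size exactly k is (#blocks of size ≥ k) − (#blocks of size ≥ k + 1), so the partition is: 2 block(s) of size 2.
In nonincreasing order the block sizes are [2, 2].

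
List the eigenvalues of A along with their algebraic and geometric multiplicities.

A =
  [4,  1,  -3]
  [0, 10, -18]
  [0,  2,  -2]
λ = 4: alg = 3, geom = 2

Step 1 — factor the characteristic polynomial to read off the algebraic multiplicities:
  χ_A(x) = (x - 4)^3

Step 2 — compute geometric multiplicities via the rank-nullity identity g(λ) = n − rank(A − λI):
  rank(A − (4)·I) = 1, so dim ker(A − (4)·I) = n − 1 = 2

Summary:
  λ = 4: algebraic multiplicity = 3, geometric multiplicity = 2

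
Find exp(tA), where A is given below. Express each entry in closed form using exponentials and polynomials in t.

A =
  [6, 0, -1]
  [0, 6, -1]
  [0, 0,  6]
e^{tA} =
  [exp(6*t), 0, -t*exp(6*t)]
  [0, exp(6*t), -t*exp(6*t)]
  [0, 0, exp(6*t)]

Strategy: write A = P · J · P⁻¹ where J is a Jordan canonical form, so e^{tA} = P · e^{tJ} · P⁻¹, and e^{tJ} can be computed block-by-block.

A has Jordan form
J =
  [6, 1, 0]
  [0, 6, 0]
  [0, 0, 6]
(up to reordering of blocks).

Per-block formulas:
  For a 2×2 Jordan block J_2(6): exp(t · J_2(6)) = e^(6t)·(I + t·N), where N is the 2×2 nilpotent shift.
  For a 1×1 block at λ = 6: exp(t · [6]) = [e^(6t)].

After assembling e^{tJ} and conjugating by P, we get:

e^{tA} =
  [exp(6*t), 0, -t*exp(6*t)]
  [0, exp(6*t), -t*exp(6*t)]
  [0, 0, exp(6*t)]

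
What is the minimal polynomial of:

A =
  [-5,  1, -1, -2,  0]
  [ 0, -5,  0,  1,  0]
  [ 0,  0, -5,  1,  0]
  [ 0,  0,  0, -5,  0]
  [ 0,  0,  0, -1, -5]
x^2 + 10*x + 25

The characteristic polynomial is χ_A(x) = (x + 5)^5, so the eigenvalues are known. The minimal polynomial is
  m_A(x) = Π_λ (x − λ)^{k_λ}
where k_λ is the size of the *largest* Jordan block for λ (equivalently, the smallest k with (A − λI)^k v = 0 for every generalised eigenvector v of λ).

  λ = -5: largest Jordan block has size 2, contributing (x + 5)^2

So m_A(x) = (x + 5)^2 = x^2 + 10*x + 25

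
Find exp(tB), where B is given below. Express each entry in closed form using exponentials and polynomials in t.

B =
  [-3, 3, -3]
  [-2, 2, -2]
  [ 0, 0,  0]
e^{tB} =
  [-2 + 3*exp(-t), 3 - 3*exp(-t), -3 + 3*exp(-t)]
  [-2 + 2*exp(-t), 3 - 2*exp(-t), -2 + 2*exp(-t)]
  [0, 0, 1]

Strategy: write B = P · J · P⁻¹ where J is a Jordan canonical form, so e^{tB} = P · e^{tJ} · P⁻¹, and e^{tJ} can be computed block-by-block.

B has Jordan form
J =
  [-1, 0, 0]
  [ 0, 0, 0]
  [ 0, 0, 0]
(up to reordering of blocks).

Per-block formulas:
  For a 1×1 block at λ = -1: exp(t · [-1]) = [e^(-1t)].
  For a 1×1 block at λ = 0: exp(t · [0]) = [e^(0t)].

After assembling e^{tJ} and conjugating by P, we get:

e^{tB} =
  [-2 + 3*exp(-t), 3 - 3*exp(-t), -3 + 3*exp(-t)]
  [-2 + 2*exp(-t), 3 - 2*exp(-t), -2 + 2*exp(-t)]
  [0, 0, 1]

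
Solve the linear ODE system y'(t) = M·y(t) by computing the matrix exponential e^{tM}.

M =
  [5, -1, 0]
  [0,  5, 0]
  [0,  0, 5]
e^{tM} =
  [exp(5*t), -t*exp(5*t), 0]
  [0, exp(5*t), 0]
  [0, 0, exp(5*t)]

Strategy: write M = P · J · P⁻¹ where J is a Jordan canonical form, so e^{tM} = P · e^{tJ} · P⁻¹, and e^{tJ} can be computed block-by-block.

M has Jordan form
J =
  [5, 1, 0]
  [0, 5, 0]
  [0, 0, 5]
(up to reordering of blocks).

Per-block formulas:
  For a 2×2 Jordan block J_2(5): exp(t · J_2(5)) = e^(5t)·(I + t·N), where N is the 2×2 nilpotent shift.
  For a 1×1 block at λ = 5: exp(t · [5]) = [e^(5t)].

After assembling e^{tJ} and conjugating by P, we get:

e^{tM} =
  [exp(5*t), -t*exp(5*t), 0]
  [0, exp(5*t), 0]
  [0, 0, exp(5*t)]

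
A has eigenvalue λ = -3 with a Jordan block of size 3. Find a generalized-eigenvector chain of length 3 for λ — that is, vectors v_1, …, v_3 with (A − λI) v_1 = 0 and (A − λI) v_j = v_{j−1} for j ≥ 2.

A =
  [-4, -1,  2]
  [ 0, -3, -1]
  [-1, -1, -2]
A Jordan chain for λ = -3 of length 3:
v_1 = (-1, 1, 0)ᵀ
v_2 = (-1, 0, -1)ᵀ
v_3 = (1, 0, 0)ᵀ

Let N = A − (-3)·I. We want v_3 with N^3 v_3 = 0 but N^2 v_3 ≠ 0; then v_{j-1} := N · v_j for j = 3, …, 2.

Pick v_3 = (1, 0, 0)ᵀ.
Then v_2 = N · v_3 = (-1, 0, -1)ᵀ.
Then v_1 = N · v_2 = (-1, 1, 0)ᵀ.

Sanity check: (A − (-3)·I) v_1 = (0, 0, 0)ᵀ = 0. ✓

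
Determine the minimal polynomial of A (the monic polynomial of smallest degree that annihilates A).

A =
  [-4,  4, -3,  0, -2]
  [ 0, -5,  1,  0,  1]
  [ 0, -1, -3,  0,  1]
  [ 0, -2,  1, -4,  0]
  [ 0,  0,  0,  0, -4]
x^3 + 12*x^2 + 48*x + 64

The characteristic polynomial is χ_A(x) = (x + 4)^5, so the eigenvalues are known. The minimal polynomial is
  m_A(x) = Π_λ (x − λ)^{k_λ}
where k_λ is the size of the *largest* Jordan block for λ (equivalently, the smallest k with (A − λI)^k v = 0 for every generalised eigenvector v of λ).

  λ = -4: largest Jordan block has size 3, contributing (x + 4)^3

So m_A(x) = (x + 4)^3 = x^3 + 12*x^2 + 48*x + 64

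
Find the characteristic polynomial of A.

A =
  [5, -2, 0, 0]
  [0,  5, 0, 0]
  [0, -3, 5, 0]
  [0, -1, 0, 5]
x^4 - 20*x^3 + 150*x^2 - 500*x + 625

Expanding det(x·I − A) (e.g. by cofactor expansion or by noting that A is similar to its Jordan form J, which has the same characteristic polynomial as A) gives
  χ_A(x) = x^4 - 20*x^3 + 150*x^2 - 500*x + 625
which factors as (x - 5)^4. The eigenvalues (with algebraic multiplicities) are λ = 5 with multiplicity 4.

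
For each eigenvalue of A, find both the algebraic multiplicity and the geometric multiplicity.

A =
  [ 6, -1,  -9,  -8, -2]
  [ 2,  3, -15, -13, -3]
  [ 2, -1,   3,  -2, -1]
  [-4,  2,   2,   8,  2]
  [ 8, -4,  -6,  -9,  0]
λ = 4: alg = 5, geom = 2

Step 1 — factor the characteristic polynomial to read off the algebraic multiplicities:
  χ_A(x) = (x - 4)^5

Step 2 — compute geometric multiplicities via the rank-nullity identity g(λ) = n − rank(A − λI):
  rank(A − (4)·I) = 3, so dim ker(A − (4)·I) = n − 3 = 2

Summary:
  λ = 4: algebraic multiplicity = 5, geometric multiplicity = 2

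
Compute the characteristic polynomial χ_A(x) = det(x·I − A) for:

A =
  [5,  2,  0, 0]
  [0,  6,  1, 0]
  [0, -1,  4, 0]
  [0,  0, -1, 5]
x^4 - 20*x^3 + 150*x^2 - 500*x + 625

Expanding det(x·I − A) (e.g. by cofactor expansion or by noting that A is similar to its Jordan form J, which has the same characteristic polynomial as A) gives
  χ_A(x) = x^4 - 20*x^3 + 150*x^2 - 500*x + 625
which factors as (x - 5)^4. The eigenvalues (with algebraic multiplicities) are λ = 5 with multiplicity 4.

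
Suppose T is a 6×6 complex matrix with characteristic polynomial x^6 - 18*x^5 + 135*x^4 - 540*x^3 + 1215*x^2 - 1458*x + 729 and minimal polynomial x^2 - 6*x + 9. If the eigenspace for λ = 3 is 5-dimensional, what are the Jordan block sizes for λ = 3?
Block sizes for λ = 3: [2, 1, 1, 1, 1]

Step 1 — from the characteristic polynomial, algebraic multiplicity of λ = 3 is 6. From dim ker(T − (3)·I) = 5, there are exactly 5 Jordan blocks for λ = 3.
Step 2 — from the minimal polynomial, the factor (x − 3)^2 tells us the largest block for λ = 3 has size 2.
Step 3 — with total size 6, 5 blocks, and largest block 2, the block sizes (in nonincreasing order) are [2, 1, 1, 1, 1].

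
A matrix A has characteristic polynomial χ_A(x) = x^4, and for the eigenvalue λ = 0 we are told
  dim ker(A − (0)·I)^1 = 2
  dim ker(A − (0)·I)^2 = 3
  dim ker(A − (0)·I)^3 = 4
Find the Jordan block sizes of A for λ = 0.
Block sizes for λ = 0: [3, 1]

From the dimensions of kernels of powers, the number of Jordan blocks of size at least j is d_j − d_{j−1} where d_j = dim ker(N^j) (with d_0 = 0). Computing the differences gives [2, 1, 1].
The number of blocks of size exactly k is (#blocks of size ≥ k) − (#blocks of size ≥ k + 1), so the partition is: 1 block(s) of size 1, 1 block(s) of size 3.
In nonincreasing order the block sizes are [3, 1].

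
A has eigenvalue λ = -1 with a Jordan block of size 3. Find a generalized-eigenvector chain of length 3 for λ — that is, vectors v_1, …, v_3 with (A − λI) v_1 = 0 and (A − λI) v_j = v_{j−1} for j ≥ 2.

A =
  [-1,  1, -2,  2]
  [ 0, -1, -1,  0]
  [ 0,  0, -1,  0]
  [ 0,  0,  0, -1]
A Jordan chain for λ = -1 of length 3:
v_1 = (-1, 0, 0, 0)ᵀ
v_2 = (-2, -1, 0, 0)ᵀ
v_3 = (0, 0, 1, 0)ᵀ

Let N = A − (-1)·I. We want v_3 with N^3 v_3 = 0 but N^2 v_3 ≠ 0; then v_{j-1} := N · v_j for j = 3, …, 2.

Pick v_3 = (0, 0, 1, 0)ᵀ.
Then v_2 = N · v_3 = (-2, -1, 0, 0)ᵀ.
Then v_1 = N · v_2 = (-1, 0, 0, 0)ᵀ.

Sanity check: (A − (-1)·I) v_1 = (0, 0, 0, 0)ᵀ = 0. ✓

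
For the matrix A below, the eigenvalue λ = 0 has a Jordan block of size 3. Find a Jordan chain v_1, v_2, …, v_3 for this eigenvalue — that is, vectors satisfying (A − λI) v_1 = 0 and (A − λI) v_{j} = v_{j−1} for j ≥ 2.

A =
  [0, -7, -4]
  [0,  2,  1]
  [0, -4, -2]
A Jordan chain for λ = 0 of length 3:
v_1 = (2, 0, 0)ᵀ
v_2 = (-7, 2, -4)ᵀ
v_3 = (0, 1, 0)ᵀ

Let N = A − (0)·I. We want v_3 with N^3 v_3 = 0 but N^2 v_3 ≠ 0; then v_{j-1} := N · v_j for j = 3, …, 2.

Pick v_3 = (0, 1, 0)ᵀ.
Then v_2 = N · v_3 = (-7, 2, -4)ᵀ.
Then v_1 = N · v_2 = (2, 0, 0)ᵀ.

Sanity check: (A − (0)·I) v_1 = (0, 0, 0)ᵀ = 0. ✓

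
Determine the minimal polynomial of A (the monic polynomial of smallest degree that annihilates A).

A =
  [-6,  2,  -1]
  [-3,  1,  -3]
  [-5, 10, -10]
x^2 + 10*x + 25

The characteristic polynomial is χ_A(x) = (x + 5)^3, so the eigenvalues are known. The minimal polynomial is
  m_A(x) = Π_λ (x − λ)^{k_λ}
where k_λ is the size of the *largest* Jordan block for λ (equivalently, the smallest k with (A − λI)^k v = 0 for every generalised eigenvector v of λ).

  λ = -5: largest Jordan block has size 2, contributing (x + 5)^2

So m_A(x) = (x + 5)^2 = x^2 + 10*x + 25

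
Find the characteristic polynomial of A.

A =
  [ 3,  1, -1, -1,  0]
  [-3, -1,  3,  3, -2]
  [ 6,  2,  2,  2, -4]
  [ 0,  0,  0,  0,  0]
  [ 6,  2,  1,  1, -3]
x^5 - x^4

Expanding det(x·I − A) (e.g. by cofactor expansion or by noting that A is similar to its Jordan form J, which has the same characteristic polynomial as A) gives
  χ_A(x) = x^5 - x^4
which factors as x^4*(x - 1). The eigenvalues (with algebraic multiplicities) are λ = 0 with multiplicity 4, λ = 1 with multiplicity 1.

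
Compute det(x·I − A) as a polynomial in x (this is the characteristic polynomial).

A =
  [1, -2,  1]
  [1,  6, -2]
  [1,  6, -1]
x^3 - 6*x^2 + 12*x - 8

Expanding det(x·I − A) (e.g. by cofactor expansion or by noting that A is similar to its Jordan form J, which has the same characteristic polynomial as A) gives
  χ_A(x) = x^3 - 6*x^2 + 12*x - 8
which factors as (x - 2)^3. The eigenvalues (with algebraic multiplicities) are λ = 2 with multiplicity 3.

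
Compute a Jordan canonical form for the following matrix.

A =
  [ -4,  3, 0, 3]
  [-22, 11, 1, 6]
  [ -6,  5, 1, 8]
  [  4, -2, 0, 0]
J_3(2) ⊕ J_1(2)

The characteristic polynomial is
  det(x·I − A) = x^4 - 8*x^3 + 24*x^2 - 32*x + 16 = (x - 2)^4

Eigenvalues and multiplicities (the geometric multiplicity of λ is n − rank(A − λI), which equals the number of Jordan blocks for λ):
  λ = 2: algebraic multiplicity = 4, geometric multiplicity = 2

Determining the block sizes for each eigenvalue:
  λ = 2: with am = 4 and gm = 2, the partition is not yet determined (e.g. several partitions of 4 into 2 parts exist). Let N = A − (2)·I. Computing rank(N^1) = 2, rank(N^2) = 1, rank(N^3) = 0; the number of blocks of size ≥ j is rank(N^{j−1}) − rank(N^j), giving [2, 1, 1]. So we have 1 block(s) of size 3, 1 block(s) of size 1 → block sizes [3, 1]

Assembling the blocks gives a Jordan form
J =
  [2, 1, 0, 0]
  [0, 2, 1, 0]
  [0, 0, 2, 0]
  [0, 0, 0, 2]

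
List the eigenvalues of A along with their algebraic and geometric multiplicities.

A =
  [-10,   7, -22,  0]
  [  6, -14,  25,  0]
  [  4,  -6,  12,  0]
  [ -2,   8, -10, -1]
λ = -4: alg = 3, geom = 1; λ = -1: alg = 1, geom = 1

Step 1 — factor the characteristic polynomial to read off the algebraic multiplicities:
  χ_A(x) = (x + 1)*(x + 4)^3

Step 2 — compute geometric multiplicities via the rank-nullity identity g(λ) = n − rank(A − λI):
  rank(A − (-4)·I) = 3, so dim ker(A − (-4)·I) = n − 3 = 1
  rank(A − (-1)·I) = 3, so dim ker(A − (-1)·I) = n − 3 = 1

Summary:
  λ = -4: algebraic multiplicity = 3, geometric multiplicity = 1
  λ = -1: algebraic multiplicity = 1, geometric multiplicity = 1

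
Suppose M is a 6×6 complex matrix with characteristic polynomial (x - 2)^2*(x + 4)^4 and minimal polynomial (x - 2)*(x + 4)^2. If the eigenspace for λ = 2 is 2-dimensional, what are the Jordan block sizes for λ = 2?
Block sizes for λ = 2: [1, 1]

Step 1 — from the characteristic polynomial, algebraic multiplicity of λ = 2 is 2. From dim ker(M − (2)·I) = 2, there are exactly 2 Jordan blocks for λ = 2.
Step 2 — from the minimal polynomial, the factor (x − 2) tells us the largest block for λ = 2 has size 1.
Step 3 — with total size 2, 2 blocks, and largest block 1, the block sizes (in nonincreasing order) are [1, 1].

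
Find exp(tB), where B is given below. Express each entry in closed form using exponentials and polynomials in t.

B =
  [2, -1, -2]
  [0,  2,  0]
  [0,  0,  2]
e^{tB} =
  [exp(2*t), -t*exp(2*t), -2*t*exp(2*t)]
  [0, exp(2*t), 0]
  [0, 0, exp(2*t)]

Strategy: write B = P · J · P⁻¹ where J is a Jordan canonical form, so e^{tB} = P · e^{tJ} · P⁻¹, and e^{tJ} can be computed block-by-block.

B has Jordan form
J =
  [2, 1, 0]
  [0, 2, 0]
  [0, 0, 2]
(up to reordering of blocks).

Per-block formulas:
  For a 2×2 Jordan block J_2(2): exp(t · J_2(2)) = e^(2t)·(I + t·N), where N is the 2×2 nilpotent shift.
  For a 1×1 block at λ = 2: exp(t · [2]) = [e^(2t)].

After assembling e^{tJ} and conjugating by P, we get:

e^{tB} =
  [exp(2*t), -t*exp(2*t), -2*t*exp(2*t)]
  [0, exp(2*t), 0]
  [0, 0, exp(2*t)]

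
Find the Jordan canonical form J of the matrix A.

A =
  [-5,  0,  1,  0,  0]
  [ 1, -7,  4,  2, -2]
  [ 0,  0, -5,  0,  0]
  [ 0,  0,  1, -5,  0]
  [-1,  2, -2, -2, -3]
J_3(-5) ⊕ J_1(-5) ⊕ J_1(-5)

The characteristic polynomial is
  det(x·I − A) = x^5 + 25*x^4 + 250*x^3 + 1250*x^2 + 3125*x + 3125 = (x + 5)^5

Eigenvalues and multiplicities (the geometric multiplicity of λ is n − rank(A − λI), which equals the number of Jordan blocks for λ):
  λ = -5: algebraic multiplicity = 5, geometric multiplicity = 3

Determining the block sizes for each eigenvalue:
  λ = -5: with am = 5 and gm = 3, the partition is not yet determined (e.g. several partitions of 5 into 3 parts exist). Let N = A − (-5)·I. Computing rank(N^1) = 2, rank(N^2) = 1, rank(N^3) = 0; the number of blocks of size ≥ j is rank(N^{j−1}) − rank(N^j), giving [3, 1, 1]. So we have 1 block(s) of size 3, 2 block(s) of size 1 → block sizes [3, 1, 1]

Assembling the blocks gives a Jordan form
J =
  [-5,  1,  0,  0,  0]
  [ 0, -5,  1,  0,  0]
  [ 0,  0, -5,  0,  0]
  [ 0,  0,  0, -5,  0]
  [ 0,  0,  0,  0, -5]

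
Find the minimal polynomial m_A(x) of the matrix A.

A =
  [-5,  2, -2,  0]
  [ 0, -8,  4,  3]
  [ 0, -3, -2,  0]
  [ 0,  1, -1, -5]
x^3 + 15*x^2 + 75*x + 125

The characteristic polynomial is χ_A(x) = (x + 5)^4, so the eigenvalues are known. The minimal polynomial is
  m_A(x) = Π_λ (x − λ)^{k_λ}
where k_λ is the size of the *largest* Jordan block for λ (equivalently, the smallest k with (A − λI)^k v = 0 for every generalised eigenvector v of λ).

  λ = -5: largest Jordan block has size 3, contributing (x + 5)^3

So m_A(x) = (x + 5)^3 = x^3 + 15*x^2 + 75*x + 125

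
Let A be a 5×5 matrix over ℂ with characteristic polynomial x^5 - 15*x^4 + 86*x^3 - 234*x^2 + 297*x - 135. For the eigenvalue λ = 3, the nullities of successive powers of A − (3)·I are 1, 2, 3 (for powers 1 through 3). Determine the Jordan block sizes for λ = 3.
Block sizes for λ = 3: [3]

From the dimensions of kernels of powers, the number of Jordan blocks of size at least j is d_j − d_{j−1} where d_j = dim ker(N^j) (with d_0 = 0). Computing the differences gives [1, 1, 1].
The number of blocks of size exactly k is (#blocks of size ≥ k) − (#blocks of size ≥ k + 1), so the partition is: 1 block(s) of size 3.
In nonincreasing order the block sizes are [3].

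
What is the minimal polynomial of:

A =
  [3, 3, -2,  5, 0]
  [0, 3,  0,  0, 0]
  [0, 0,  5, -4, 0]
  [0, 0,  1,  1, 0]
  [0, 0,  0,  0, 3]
x^3 - 9*x^2 + 27*x - 27

The characteristic polynomial is χ_A(x) = (x - 3)^5, so the eigenvalues are known. The minimal polynomial is
  m_A(x) = Π_λ (x − λ)^{k_λ}
where k_λ is the size of the *largest* Jordan block for λ (equivalently, the smallest k with (A − λI)^k v = 0 for every generalised eigenvector v of λ).

  λ = 3: largest Jordan block has size 3, contributing (x − 3)^3

So m_A(x) = (x - 3)^3 = x^3 - 9*x^2 + 27*x - 27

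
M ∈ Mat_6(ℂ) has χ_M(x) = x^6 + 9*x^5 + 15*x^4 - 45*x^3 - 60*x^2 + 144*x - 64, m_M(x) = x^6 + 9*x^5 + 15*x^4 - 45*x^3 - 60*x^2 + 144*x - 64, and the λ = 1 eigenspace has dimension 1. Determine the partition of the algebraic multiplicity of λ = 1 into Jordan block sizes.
Block sizes for λ = 1: [3]

Step 1 — from the characteristic polynomial, algebraic multiplicity of λ = 1 is 3. From dim ker(M − (1)·I) = 1, there are exactly 1 Jordan blocks for λ = 1.
Step 2 — from the minimal polynomial, the factor (x − 1)^3 tells us the largest block for λ = 1 has size 3.
Step 3 — with total size 3, 1 blocks, and largest block 3, the block sizes (in nonincreasing order) are [3].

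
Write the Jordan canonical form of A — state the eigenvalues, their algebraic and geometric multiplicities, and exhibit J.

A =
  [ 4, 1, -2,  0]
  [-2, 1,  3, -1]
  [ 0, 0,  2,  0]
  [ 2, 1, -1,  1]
J_3(2) ⊕ J_1(2)

The characteristic polynomial is
  det(x·I − A) = x^4 - 8*x^3 + 24*x^2 - 32*x + 16 = (x - 2)^4

Eigenvalues and multiplicities (the geometric multiplicity of λ is n − rank(A − λI), which equals the number of Jordan blocks for λ):
  λ = 2: algebraic multiplicity = 4, geometric multiplicity = 2

Determining the block sizes for each eigenvalue:
  λ = 2: with am = 4 and gm = 2, the partition is not yet determined (e.g. several partitions of 4 into 2 parts exist). Let N = A − (2)·I. Computing rank(N^1) = 2, rank(N^2) = 1, rank(N^3) = 0; the number of blocks of size ≥ j is rank(N^{j−1}) − rank(N^j), giving [2, 1, 1]. So we have 1 block(s) of size 3, 1 block(s) of size 1 → block sizes [3, 1]

Assembling the blocks gives a Jordan form
J =
  [2, 1, 0, 0]
  [0, 2, 1, 0]
  [0, 0, 2, 0]
  [0, 0, 0, 2]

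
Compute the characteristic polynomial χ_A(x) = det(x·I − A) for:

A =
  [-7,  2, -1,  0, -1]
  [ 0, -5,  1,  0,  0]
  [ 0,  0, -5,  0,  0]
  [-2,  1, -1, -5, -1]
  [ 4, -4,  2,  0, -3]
x^5 + 25*x^4 + 250*x^3 + 1250*x^2 + 3125*x + 3125

Expanding det(x·I − A) (e.g. by cofactor expansion or by noting that A is similar to its Jordan form J, which has the same characteristic polynomial as A) gives
  χ_A(x) = x^5 + 25*x^4 + 250*x^3 + 1250*x^2 + 3125*x + 3125
which factors as (x + 5)^5. The eigenvalues (with algebraic multiplicities) are λ = -5 with multiplicity 5.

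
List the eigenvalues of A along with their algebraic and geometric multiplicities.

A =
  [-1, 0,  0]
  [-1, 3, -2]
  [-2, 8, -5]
λ = -1: alg = 3, geom = 2

Step 1 — factor the characteristic polynomial to read off the algebraic multiplicities:
  χ_A(x) = (x + 1)^3

Step 2 — compute geometric multiplicities via the rank-nullity identity g(λ) = n − rank(A − λI):
  rank(A − (-1)·I) = 1, so dim ker(A − (-1)·I) = n − 1 = 2

Summary:
  λ = -1: algebraic multiplicity = 3, geometric multiplicity = 2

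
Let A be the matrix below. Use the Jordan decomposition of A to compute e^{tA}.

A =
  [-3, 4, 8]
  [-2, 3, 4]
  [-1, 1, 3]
e^{tA} =
  [-4*t*exp(t) + exp(t), 4*t*exp(t), 8*t*exp(t)]
  [-2*t*exp(t), 2*t*exp(t) + exp(t), 4*t*exp(t)]
  [-t*exp(t), t*exp(t), 2*t*exp(t) + exp(t)]

Strategy: write A = P · J · P⁻¹ where J is a Jordan canonical form, so e^{tA} = P · e^{tJ} · P⁻¹, and e^{tJ} can be computed block-by-block.

A has Jordan form
J =
  [1, 1, 0]
  [0, 1, 0]
  [0, 0, 1]
(up to reordering of blocks).

Per-block formulas:
  For a 1×1 block at λ = 1: exp(t · [1]) = [e^(1t)].
  For a 2×2 Jordan block J_2(1): exp(t · J_2(1)) = e^(1t)·(I + t·N), where N is the 2×2 nilpotent shift.

After assembling e^{tJ} and conjugating by P, we get:

e^{tA} =
  [-4*t*exp(t) + exp(t), 4*t*exp(t), 8*t*exp(t)]
  [-2*t*exp(t), 2*t*exp(t) + exp(t), 4*t*exp(t)]
  [-t*exp(t), t*exp(t), 2*t*exp(t) + exp(t)]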